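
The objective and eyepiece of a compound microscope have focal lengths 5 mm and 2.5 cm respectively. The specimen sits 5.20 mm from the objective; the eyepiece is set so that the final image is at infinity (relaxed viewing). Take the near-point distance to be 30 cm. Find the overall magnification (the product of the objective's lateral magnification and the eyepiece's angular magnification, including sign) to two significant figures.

-300

Convert to cm: f_obj = 5 mm = 0.5 cm; d_o = 5.20 mm = 0.52 cm.
Objective: 1/d_i = 1/f_obj - 1/d_o = 1/0.5 - 1/0.52 = 0.07692 cm^-1, so d_i = 13.000 cm.
m_obj = -d_i/d_o = -13.000/0.52 = -25.000.
Eyepiece angular magnification (image at infinity): M_eye = D/f_e = 30/2.5 = 12.000.
Overall M = m_obj x M_eye = (-25.000)(12.000) = -300.00.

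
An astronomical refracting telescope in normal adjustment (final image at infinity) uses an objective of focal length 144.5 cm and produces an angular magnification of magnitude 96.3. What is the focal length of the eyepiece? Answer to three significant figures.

|M| = f_obj/f_eye, so f_eye = f_obj/|M| = 144.5/96.3 = 1.501 cm.

1.50 cm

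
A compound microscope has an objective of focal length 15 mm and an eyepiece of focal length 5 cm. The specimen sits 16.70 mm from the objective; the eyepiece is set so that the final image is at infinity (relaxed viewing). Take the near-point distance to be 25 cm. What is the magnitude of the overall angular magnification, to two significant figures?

44

Convert to cm: f_obj = 15 mm = 1.5 cm; d_o = 16.70 mm = 1.67 cm.
Objective: 1/d_i = 1/f_obj - 1/d_o = 1/1.5 - 1/1.67 = 0.06786 cm^-1, so d_i = 14.735 cm.
m_obj = -d_i/d_o = -14.735/1.67 = -8.824.
Eyepiece angular magnification (image at infinity): M_eye = D/f_e = 25/5 = 5.000.
Overall M = m_obj x M_eye = (-8.824)(5.000) = -44.12.
|M| = 44.12.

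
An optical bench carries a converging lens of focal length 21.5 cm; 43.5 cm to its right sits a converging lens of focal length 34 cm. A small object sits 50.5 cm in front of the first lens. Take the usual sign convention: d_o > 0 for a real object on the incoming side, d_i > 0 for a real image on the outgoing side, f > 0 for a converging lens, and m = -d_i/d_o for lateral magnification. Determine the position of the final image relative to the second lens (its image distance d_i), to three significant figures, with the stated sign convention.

Lens 1: 1/d_i1 = 1/f_1 - 1/d_o1 = 1/21.5 - 1/50.5 = 0.02671 cm^-1, so d_i1 = 37.440 cm.
The intermediate image is 37.440 cm to the right of lens 1, so d_o2 = L - d_i1 = 43.5 - 37.440 = 6.060 cm.
Lens 2: 1/d_i2 = 1/f_2 - 1/d_o2 = 1/34 - 1/(6.060) = -0.13560 cm^-1, so d_i2 = -7.375 cm.

-7.37 cm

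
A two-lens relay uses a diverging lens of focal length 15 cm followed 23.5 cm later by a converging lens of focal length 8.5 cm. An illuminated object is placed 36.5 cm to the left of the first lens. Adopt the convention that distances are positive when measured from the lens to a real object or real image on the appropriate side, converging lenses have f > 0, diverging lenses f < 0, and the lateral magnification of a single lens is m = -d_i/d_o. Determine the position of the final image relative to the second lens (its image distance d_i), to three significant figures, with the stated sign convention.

11.3 cm

First lens: d_i1 = 1/(1/(-15) - 1/36.5) = -10.631 cm.
The intermediate image is virtual, 10.631 cm to the left of lens 1, so d_o2 = L - d_i1 = 23.5 - (-10.631) = 34.131 cm.
Second lens: d_i2 = 1/(1/8.5 - 1/(34.131)) = 11.319 cm.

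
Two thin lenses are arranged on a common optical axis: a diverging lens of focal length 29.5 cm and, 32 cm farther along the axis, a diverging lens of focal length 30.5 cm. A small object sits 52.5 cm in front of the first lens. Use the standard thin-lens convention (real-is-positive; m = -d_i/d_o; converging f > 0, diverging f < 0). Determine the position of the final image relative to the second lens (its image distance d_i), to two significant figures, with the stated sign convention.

Applying the thin-lens equation to the first lens, 1/(-29.5) = 1/52.5 + 1/d_i1, which gives d_i1 = -18.887 cm.
The intermediate image is virtual, 18.887 cm to the left of lens 1, so d_o2 = L - d_i1 = 32 - (-18.887) = 50.887 cm.
Applying the thin-lens equation again with f_2 = -30.5 cm and d_o2 = 50.887 cm gives d_i2 = -19.070 cm.

-19 cm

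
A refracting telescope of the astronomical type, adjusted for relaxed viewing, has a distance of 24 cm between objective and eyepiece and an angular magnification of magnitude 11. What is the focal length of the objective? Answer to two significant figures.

22 cm

In normal adjustment the tube length equals f_obj + f_eye and |M| = f_obj/f_eye.
So f_obj = 11 f_eye and 11 f_eye + f_eye = 24 cm, giving f_eye = 24/12 = 2.000 cm and f_obj = 22.000 cm.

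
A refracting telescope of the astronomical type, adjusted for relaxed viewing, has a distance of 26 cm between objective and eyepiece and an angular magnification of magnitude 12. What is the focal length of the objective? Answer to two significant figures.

24 cm

In normal adjustment the tube length equals f_obj + f_eye and |M| = f_obj/f_eye.
So f_obj = 12 f_eye and 12 f_eye + f_eye = 26 cm, giving f_eye = 26/13 = 2.000 cm and f_obj = 24.000 cm.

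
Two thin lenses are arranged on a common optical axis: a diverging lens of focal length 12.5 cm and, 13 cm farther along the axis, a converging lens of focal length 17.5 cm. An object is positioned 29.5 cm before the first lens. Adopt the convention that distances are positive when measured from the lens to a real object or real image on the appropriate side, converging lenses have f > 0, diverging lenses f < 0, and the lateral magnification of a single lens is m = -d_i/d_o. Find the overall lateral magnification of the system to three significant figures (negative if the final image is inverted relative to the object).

Lens 1: 1/d_i1 = 1/f_1 - 1/d_o1 = 1/(-12.5) - 1/29.5 = -0.11390 cm^-1, so d_i1 = -8.780 cm.
m_1 = -(-8.780)/29.5 = 0.2976.
With d_i1 < 0 the first image is virtual and lies on the object side; the object distance for lens 2 is d_o2 = 13 - (-8.780) = 21.780 cm.
Lens 2: 1/d_i2 = 1/f_2 - 1/d_o2 = 1/17.5 - 1/(21.780) = 0.01123 cm^-1, so d_i2 = 89.058 cm.
m_2 = -(89.058)/(21.780) = -4.0890.
Overall magnification: m = m_1 m_2 = -1.2170.

-1.22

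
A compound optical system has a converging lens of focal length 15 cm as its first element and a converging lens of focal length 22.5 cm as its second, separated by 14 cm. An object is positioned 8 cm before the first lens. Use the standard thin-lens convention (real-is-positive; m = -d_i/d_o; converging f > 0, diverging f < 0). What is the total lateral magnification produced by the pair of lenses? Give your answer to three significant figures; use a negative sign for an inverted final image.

-5.58

Lens 1: 1/d_i1 = 1/f_1 - 1/d_o1 = 1/15 - 1/8 = -0.05833 cm^-1, so d_i1 = -17.143 cm.
m_1 = -(-17.143)/8 = 2.1429.
With d_i1 < 0 the first image is virtual and lies on the object side; the object distance for lens 2 is d_o2 = 14 - (-17.143) = 31.143 cm.
Lens 2: 1/d_i2 = 1/f_2 - 1/d_o2 = 1/22.5 - 1/(31.143) = 0.01233 cm^-1, so d_i2 = 81.074 cm.
m_2 = -(81.074)/(31.143) = -2.6033.
Overall magnification: m = m_1 m_2 = -5.5785.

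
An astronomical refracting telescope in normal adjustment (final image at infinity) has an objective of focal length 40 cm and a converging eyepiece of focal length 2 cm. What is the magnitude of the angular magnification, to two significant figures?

20

|M| = f_obj/|f_eye| = 40/2 = 20.000.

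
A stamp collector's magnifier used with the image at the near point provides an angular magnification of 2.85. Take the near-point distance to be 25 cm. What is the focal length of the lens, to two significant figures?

For the image at the near point, M = 1 + D/f.
f = D/(M - 1) = 25/(2.85 - 1) = 13.514 cm.

14 cm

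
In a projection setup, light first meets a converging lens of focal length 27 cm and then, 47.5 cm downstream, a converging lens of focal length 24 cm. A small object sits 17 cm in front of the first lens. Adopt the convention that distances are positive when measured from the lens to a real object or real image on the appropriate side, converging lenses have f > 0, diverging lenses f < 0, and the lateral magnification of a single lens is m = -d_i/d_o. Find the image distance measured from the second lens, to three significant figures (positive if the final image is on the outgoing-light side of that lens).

32.3 cm

First lens: d_i1 = 1/(1/27 - 1/17) = -45.900 cm.
The intermediate image is virtual, 45.900 cm to the left of lens 1, so d_o2 = L - d_i1 = 47.5 - (-45.900) = 93.400 cm.
Second lens: d_i2 = 1/(1/24 - 1/(93.400)) = 32.300 cm.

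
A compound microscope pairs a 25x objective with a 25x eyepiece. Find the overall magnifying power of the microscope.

625

The overall magnification of a compound microscope is the product of the objective and eyepiece magnifications:
M = M_obj x M_eye = 25 x 25 = 625.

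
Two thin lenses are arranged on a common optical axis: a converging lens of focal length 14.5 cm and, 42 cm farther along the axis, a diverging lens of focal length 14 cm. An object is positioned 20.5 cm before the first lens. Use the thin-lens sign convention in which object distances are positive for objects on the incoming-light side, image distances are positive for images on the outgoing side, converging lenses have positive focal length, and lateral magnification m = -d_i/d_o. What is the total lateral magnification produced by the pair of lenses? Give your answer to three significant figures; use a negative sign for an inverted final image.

-5.24

Lens 1: 1/d_i1 = 1/f_1 - 1/d_o1 = 1/14.5 - 1/20.5 = 0.02019 cm^-1, so d_i1 = 49.542 cm.
m_1 = -(49.542)/20.5 = -2.4167.
Since 49.542 cm > 42 cm, the first image lies past the second lens and serves as a virtual object: d_o2 = L - d_i1 = -7.542 cm.
Lens 2: 1/d_i2 = 1/f_2 - 1/d_o2 = 1/(-14) - 1/(-7.542) = 0.06117 cm^-1, so d_i2 = 16.348 cm.
m_2 = -(16.348)/(-7.542) = 2.1677.
Overall magnification: m = m_1 m_2 = -5.2387.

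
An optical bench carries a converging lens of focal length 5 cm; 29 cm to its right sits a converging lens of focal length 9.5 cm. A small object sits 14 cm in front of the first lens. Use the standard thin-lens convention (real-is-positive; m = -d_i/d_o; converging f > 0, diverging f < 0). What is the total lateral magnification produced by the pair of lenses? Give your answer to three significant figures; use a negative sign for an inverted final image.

0.450

Applying the thin-lens equation to the first lens, 1/5 = 1/14 + 1/d_i1, which gives d_i1 = 7.778 cm.
Its lateral magnification is m_1 = -d_i1/d_o1 = -(7.778)/14 = -0.5556.
Object distance for lens 2: d_o2 = 29 - 7.778 = 21.222 cm.
Applying the thin-lens equation again with f_2 = 9.5 cm and d_o2 = 21.222 cm gives d_i2 = 17.199 cm.
m_2 = -(17.199)/(21.222) = -0.8104.
The system's lateral magnification is m_1 m_2 = (-0.5556)(-0.8104) = 0.4502.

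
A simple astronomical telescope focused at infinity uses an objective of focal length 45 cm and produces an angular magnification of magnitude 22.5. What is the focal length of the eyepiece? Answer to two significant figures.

2.0 cm

|M| = f_obj/f_eye, so f_eye = f_obj/|M| = 45/22.5 = 2.000 cm.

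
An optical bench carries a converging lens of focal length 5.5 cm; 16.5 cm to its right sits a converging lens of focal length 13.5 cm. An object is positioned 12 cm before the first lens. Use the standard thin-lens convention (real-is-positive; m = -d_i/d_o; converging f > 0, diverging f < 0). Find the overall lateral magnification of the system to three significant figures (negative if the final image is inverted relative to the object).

First lens: d_i1 = 1/(1/5.5 - 1/12) = 10.154 cm.
m_1 = -(10.154)/12 = -0.8462.
That image sits 6.346 cm in front of the second lens, so d_o2 = 6.346 cm.
Second lens: d_i2 = 1/(1/13.5 - 1/(6.346)) = -11.976 cm.
m_2 = -(-11.976)/(6.346) = 1.8871.
The system's lateral magnification is m_1 m_2 = (-0.8462)(1.8871) = -1.5968.

-1.60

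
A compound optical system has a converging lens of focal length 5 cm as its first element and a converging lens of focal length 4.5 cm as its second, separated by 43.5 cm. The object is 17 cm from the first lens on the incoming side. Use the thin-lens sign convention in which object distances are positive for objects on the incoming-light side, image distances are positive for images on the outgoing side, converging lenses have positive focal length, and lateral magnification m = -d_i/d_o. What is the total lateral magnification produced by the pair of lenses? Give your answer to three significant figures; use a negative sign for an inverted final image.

0.0587

Applying the thin-lens equation to the first lens, 1/5 = 1/17 + 1/d_i1, which gives d_i1 = 7.083 cm.
Its lateral magnification is m_1 = -d_i1/d_o1 = -(7.083)/17 = -0.4167.
Object distance for lens 2: d_o2 = 43.5 - 7.083 = 36.417 cm.
Applying the thin-lens equation again with f_2 = 4.5 cm and d_o2 = 36.417 cm gives d_i2 = 5.134 cm.
m_2 = -(5.134)/(36.417) = -0.1410.
Overall magnification: m = m_1 m_2 = 0.0587.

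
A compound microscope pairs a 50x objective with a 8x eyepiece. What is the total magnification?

The overall magnification of a compound microscope is the product of the objective and eyepiece magnifications:
M = M_obj x M_eye = 50 x 8 = 400.

400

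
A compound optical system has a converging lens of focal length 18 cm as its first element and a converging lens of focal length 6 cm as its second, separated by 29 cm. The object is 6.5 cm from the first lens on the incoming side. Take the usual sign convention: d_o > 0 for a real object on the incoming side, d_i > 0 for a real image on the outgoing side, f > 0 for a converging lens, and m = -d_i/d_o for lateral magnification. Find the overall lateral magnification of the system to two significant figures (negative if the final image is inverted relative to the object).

-0.28

First lens: d_i1 = 1/(1/18 - 1/6.5) = -10.174 cm.
m_1 = -(-10.174)/6.5 = 1.5652.
The intermediate image is virtual, 10.174 cm to the left of lens 1, so d_o2 = L - d_i1 = 29 - (-10.174) = 39.174 cm.
Second lens: d_i2 = 1/(1/6 - 1/(39.174)) = 7.085 cm.
m_2 = -(7.085)/(39.174) = -0.1809.
Total m = m_1 x m_2 = (1.5652)(-0.1809) = -0.2831.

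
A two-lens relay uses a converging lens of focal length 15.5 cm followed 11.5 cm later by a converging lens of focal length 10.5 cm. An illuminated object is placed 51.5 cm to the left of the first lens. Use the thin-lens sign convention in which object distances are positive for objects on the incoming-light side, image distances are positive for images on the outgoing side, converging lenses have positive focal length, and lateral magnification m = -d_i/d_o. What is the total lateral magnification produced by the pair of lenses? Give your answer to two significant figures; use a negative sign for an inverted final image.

-0.21

Applying the thin-lens equation to the first lens, 1/15.5 = 1/51.5 + 1/d_i1, which gives d_i1 = 22.174 cm.
Its lateral magnification is m_1 = -d_i1/d_o1 = -(22.174)/51.5 = -0.4306.
Since 22.174 cm > 11.5 cm, the first image lies past the second lens and serves as a virtual object: d_o2 = L - d_i1 = -10.674 cm.
Applying the thin-lens equation again with f_2 = 10.5 cm and d_o2 = -10.674 cm gives d_i2 = 5.293 cm.
m_2 = -(5.293)/(-10.674) = 0.4959.
Overall magnification: m = m_1 m_2 = -0.2135.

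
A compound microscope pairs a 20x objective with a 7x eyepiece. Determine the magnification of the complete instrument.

The overall magnification of a compound microscope is the product of the objective and eyepiece magnifications:
M = M_obj x M_eye = 20 x 7 = 140.

140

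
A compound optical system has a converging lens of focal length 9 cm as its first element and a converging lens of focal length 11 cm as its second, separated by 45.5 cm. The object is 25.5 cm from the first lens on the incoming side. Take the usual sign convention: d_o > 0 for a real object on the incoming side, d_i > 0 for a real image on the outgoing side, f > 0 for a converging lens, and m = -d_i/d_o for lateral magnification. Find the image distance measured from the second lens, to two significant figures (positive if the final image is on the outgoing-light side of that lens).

Applying the thin-lens equation to the first lens, 1/9 = 1/25.5 + 1/d_i1, which gives d_i1 = 13.909 cm.
The intermediate image is 13.909 cm to the right of lens 1, so d_o2 = L - d_i1 = 45.5 - 13.909 = 31.591 cm.
Applying the thin-lens equation again with f_2 = 11 cm and d_o2 = 31.591 cm gives d_i2 = 16.876 cm.

17 cm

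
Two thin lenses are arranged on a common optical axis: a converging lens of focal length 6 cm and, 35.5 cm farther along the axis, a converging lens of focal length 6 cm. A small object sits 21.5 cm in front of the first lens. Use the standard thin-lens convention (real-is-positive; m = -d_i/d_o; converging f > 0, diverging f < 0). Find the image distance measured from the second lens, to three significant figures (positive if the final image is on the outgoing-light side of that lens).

7.70 cm

First lens: d_i1 = 1/(1/6 - 1/21.5) = 8.323 cm.
Object distance for lens 2: d_o2 = 35.5 - 8.323 = 27.177 cm.
Second lens: d_i2 = 1/(1/6 - 1/(27.177)) = 7.700 cm.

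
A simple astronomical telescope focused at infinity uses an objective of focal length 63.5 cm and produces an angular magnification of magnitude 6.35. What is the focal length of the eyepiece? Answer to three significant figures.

|M| = f_obj/f_eye, so f_eye = f_obj/|M| = 63.5/6.35 = 10.000 cm.

10.0 cm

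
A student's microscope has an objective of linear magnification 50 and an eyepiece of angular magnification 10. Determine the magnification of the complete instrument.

The overall magnification of a compound microscope is the product of the objective and eyepiece magnifications:
M = M_obj x M_eye = 50 x 10 = 500.

500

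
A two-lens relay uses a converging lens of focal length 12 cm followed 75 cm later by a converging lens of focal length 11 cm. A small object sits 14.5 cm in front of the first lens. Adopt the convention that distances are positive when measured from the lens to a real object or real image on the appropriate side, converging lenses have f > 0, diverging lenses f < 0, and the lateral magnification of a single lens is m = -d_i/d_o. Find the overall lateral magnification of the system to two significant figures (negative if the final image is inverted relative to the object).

-9.4

Lens 1: 1/d_i1 = 1/f_1 - 1/d_o1 = 1/12 - 1/14.5 = 0.01437 cm^-1, so d_i1 = 69.600 cm.
m_1 = -(69.600)/14.5 = -4.8000.
That image sits 5.400 cm in front of the second lens, so d_o2 = 5.400 cm.
Lens 2: 1/d_i2 = 1/f_2 - 1/d_o2 = 1/11 - 1/(5.400) = -0.09428 cm^-1, so d_i2 = -10.607 cm.
m_2 = -(-10.607)/(5.400) = 1.9643.
Total m = m_1 x m_2 = (-4.8000)(1.9643) = -9.4286.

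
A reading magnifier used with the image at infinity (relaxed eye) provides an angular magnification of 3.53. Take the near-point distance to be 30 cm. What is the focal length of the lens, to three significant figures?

8.50 cm

For the image at infinity, M = D/f.
f = D/M = 30/3.53 = 8.499 cm.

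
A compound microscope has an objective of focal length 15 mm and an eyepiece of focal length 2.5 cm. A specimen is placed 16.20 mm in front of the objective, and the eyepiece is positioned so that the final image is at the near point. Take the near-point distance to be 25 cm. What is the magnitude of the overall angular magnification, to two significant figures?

140

Convert to cm: f_obj = 15 mm = 1.5 cm; d_o = 16.20 mm = 1.62 cm.
Objective: 1/d_i = 1/f_obj - 1/d_o = 1/1.5 - 1/1.62 = 0.04938 cm^-1, so d_i = 20.250 cm.
m_obj = -d_i/d_o = -20.250/1.62 = -12.500.
Eyepiece angular magnification (image at near point): M_eye = 1 + D/f_e = 1 + 25/2.5 = 11.000.
Overall M = m_obj x M_eye = (-12.500)(11.000) = -137.50.
|M| = 137.50.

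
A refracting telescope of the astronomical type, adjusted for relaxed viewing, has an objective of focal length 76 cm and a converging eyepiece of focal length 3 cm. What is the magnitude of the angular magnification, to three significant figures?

25.3

|M| = f_obj/|f_eye| = 76/3 = 25.333.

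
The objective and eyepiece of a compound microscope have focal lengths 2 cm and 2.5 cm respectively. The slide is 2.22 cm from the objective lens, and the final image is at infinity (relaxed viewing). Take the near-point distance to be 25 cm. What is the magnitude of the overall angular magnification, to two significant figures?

Objective: 1/d_i = 1/f_obj - 1/d_o = 1/2 - 1/2.22 = 0.04955 cm^-1, so d_i = 20.182 cm.
m_obj = -d_i/d_o = -20.182/2.22 = -9.091.
Eyepiece angular magnification (image at infinity): M_eye = D/f_e = 25/2.5 = 10.000.
Overall M = m_obj x M_eye = (-9.091)(10.000) = -90.91.
|M| = 90.91.

91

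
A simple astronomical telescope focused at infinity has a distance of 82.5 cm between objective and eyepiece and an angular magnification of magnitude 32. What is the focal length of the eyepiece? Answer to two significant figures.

2.5 cm

In normal adjustment the tube length equals f_obj + f_eye and |M| = f_obj/f_eye.
So f_obj = 32 f_eye and 32 f_eye + f_eye = 82.5 cm, giving f_eye = 82.5/33 = 2.500 cm and f_obj = 80.000 cm.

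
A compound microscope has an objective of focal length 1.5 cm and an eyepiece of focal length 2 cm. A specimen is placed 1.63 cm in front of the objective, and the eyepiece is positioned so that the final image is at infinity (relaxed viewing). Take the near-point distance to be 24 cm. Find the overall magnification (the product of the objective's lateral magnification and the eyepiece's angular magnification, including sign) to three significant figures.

Objective: 1/d_i = 1/f_obj - 1/d_o = 1/1.5 - 1/1.63 = 0.05317 cm^-1, so d_i = 18.808 cm.
m_obj = -d_i/d_o = -18.808/1.63 = -11.538.
Eyepiece angular magnification (image at infinity): M_eye = D/f_e = 24/2 = 12.000.
Overall M = m_obj x M_eye = (-11.538)(12.000) = -138.46.

-138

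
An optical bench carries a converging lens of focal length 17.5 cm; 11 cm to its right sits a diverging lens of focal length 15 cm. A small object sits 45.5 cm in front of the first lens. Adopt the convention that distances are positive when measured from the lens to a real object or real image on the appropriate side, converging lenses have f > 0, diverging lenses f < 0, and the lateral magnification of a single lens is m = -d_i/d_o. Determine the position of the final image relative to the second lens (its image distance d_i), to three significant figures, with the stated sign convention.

-107 cm

First lens: d_i1 = 1/(1/17.5 - 1/45.5) = 28.438 cm.
This image would form 28.438 cm past lens 1, i.e. 17.438 cm beyond lens 2, so it is a virtual object for lens 2: d_o2 = 11 - 28.438 = -17.438 cm.
Second lens: d_i2 = 1/(1/(-15) - 1/(-17.438)) = -107.308 cm.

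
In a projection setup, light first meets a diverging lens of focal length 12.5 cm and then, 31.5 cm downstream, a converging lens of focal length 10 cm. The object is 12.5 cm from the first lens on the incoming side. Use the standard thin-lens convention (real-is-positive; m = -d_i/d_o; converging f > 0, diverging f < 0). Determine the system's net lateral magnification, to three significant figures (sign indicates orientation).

-0.180

Lens 1: 1/d_i1 = 1/f_1 - 1/d_o1 = 1/(-12.5) - 1/12.5 = -0.16000 cm^-1, so d_i1 = -6.250 cm.
m_1 = -(-6.250)/12.5 = 0.5000.
The intermediate image is virtual, 6.250 cm to the left of lens 1, so d_o2 = L - d_i1 = 31.5 - (-6.250) = 37.750 cm.
Lens 2: 1/d_i2 = 1/f_2 - 1/d_o2 = 1/10 - 1/(37.750) = 0.07351 cm^-1, so d_i2 = 13.604 cm.
m_2 = -(13.604)/(37.750) = -0.3604.
The system's lateral magnification is m_1 m_2 = (0.5000)(-0.3604) = -0.1802.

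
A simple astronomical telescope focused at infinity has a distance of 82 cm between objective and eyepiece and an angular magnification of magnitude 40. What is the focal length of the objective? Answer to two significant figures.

In normal adjustment the tube length equals f_obj + f_eye and |M| = f_obj/f_eye.
So f_obj = 40 f_eye and 40 f_eye + f_eye = 82 cm, giving f_eye = 82/41 = 2.000 cm and f_obj = 80.000 cm.

80 cm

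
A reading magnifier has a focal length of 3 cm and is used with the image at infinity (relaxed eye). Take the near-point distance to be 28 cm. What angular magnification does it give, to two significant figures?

M = D/f = 28/3 = 9.333.

9.3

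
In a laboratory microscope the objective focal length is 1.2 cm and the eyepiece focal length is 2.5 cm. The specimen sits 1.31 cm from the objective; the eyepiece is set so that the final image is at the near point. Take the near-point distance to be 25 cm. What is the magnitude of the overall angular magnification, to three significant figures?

120

Objective: 1/d_i = 1/f_obj - 1/d_o = 1/1.2 - 1/1.31 = 0.06997 cm^-1, so d_i = 14.291 cm.
m_obj = -d_i/d_o = -14.291/1.31 = -10.909.
Eyepiece angular magnification (image at near point): M_eye = 1 + D/f_e = 1 + 25/2.5 = 11.000.
Overall M = m_obj x M_eye = (-10.909)(11.000) = -120.00.
|M| = 120.00.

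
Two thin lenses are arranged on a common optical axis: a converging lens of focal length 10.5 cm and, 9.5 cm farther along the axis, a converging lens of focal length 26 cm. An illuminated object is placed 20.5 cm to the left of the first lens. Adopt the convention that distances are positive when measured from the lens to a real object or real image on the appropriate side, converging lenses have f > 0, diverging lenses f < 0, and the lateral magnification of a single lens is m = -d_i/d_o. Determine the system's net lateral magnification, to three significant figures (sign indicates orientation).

-0.718

Lens 1: 1/d_i1 = 1/f_1 - 1/d_o1 = 1/10.5 - 1/20.5 = 0.04646 cm^-1, so d_i1 = 21.525 cm.
m_1 = -(21.525)/20.5 = -1.0500.
This image would form 21.525 cm past lens 1, i.e. 12.025 cm beyond lens 2, so it is a virtual object for lens 2: d_o2 = 9.5 - 21.525 = -12.025 cm.
Lens 2: 1/d_i2 = 1/f_2 - 1/d_o2 = 1/26 - 1/(-12.025) = 0.12162 cm^-1, so d_i2 = 8.222 cm.
m_2 = -(8.222)/(-12.025) = 0.6838.
Total m = m_1 x m_2 = (-1.0500)(0.6838) = -0.7179.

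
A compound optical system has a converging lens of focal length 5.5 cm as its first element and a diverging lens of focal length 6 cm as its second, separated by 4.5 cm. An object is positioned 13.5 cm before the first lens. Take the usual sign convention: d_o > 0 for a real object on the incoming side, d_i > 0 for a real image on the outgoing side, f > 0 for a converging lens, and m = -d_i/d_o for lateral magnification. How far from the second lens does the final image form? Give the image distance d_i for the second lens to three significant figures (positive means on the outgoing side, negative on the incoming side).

23.5 cm

Applying the thin-lens equation to the first lens, 1/5.5 = 1/13.5 + 1/d_i1, which gives d_i1 = 9.281 cm.
Since 9.281 cm > 4.5 cm, the first image lies past the second lens and serves as a virtual object: d_o2 = L - d_i1 = -4.781 cm.
Applying the thin-lens equation again with f_2 = -6 cm and d_o2 = -4.781 cm gives d_i2 = 23.538 cm.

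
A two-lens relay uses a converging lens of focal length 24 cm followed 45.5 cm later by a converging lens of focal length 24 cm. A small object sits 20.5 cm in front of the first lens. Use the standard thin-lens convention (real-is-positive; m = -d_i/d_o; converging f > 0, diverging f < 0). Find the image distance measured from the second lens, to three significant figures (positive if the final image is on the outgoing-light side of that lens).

First lens: d_i1 = 1/(1/24 - 1/20.5) = -140.571 cm.
The intermediate image is virtual, 140.571 cm to the left of lens 1, so d_o2 = L - d_i1 = 45.5 - (-140.571) = 186.071 cm.
Second lens: d_i2 = 1/(1/24 - 1/(186.071)) = 27.554 cm.

27.6 cm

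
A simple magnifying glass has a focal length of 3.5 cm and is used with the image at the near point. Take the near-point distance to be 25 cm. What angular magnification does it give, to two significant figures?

8.1

M = 1 + D/f = 1 + 25/3.5 = 8.143.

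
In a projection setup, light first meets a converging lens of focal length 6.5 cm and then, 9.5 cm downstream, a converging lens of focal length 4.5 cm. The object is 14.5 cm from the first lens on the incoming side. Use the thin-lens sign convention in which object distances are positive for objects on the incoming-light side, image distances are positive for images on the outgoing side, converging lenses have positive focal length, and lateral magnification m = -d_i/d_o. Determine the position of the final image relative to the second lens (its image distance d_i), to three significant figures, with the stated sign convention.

1.51 cm

Applying the thin-lens equation to the first lens, 1/6.5 = 1/14.5 + 1/d_i1, which gives d_i1 = 11.781 cm.
This image would form 11.781 cm past lens 1, i.e. 2.281 cm beyond lens 2, so it is a virtual object for lens 2: d_o2 = 9.5 - 11.781 = -2.281 cm.
Applying the thin-lens equation again with f_2 = 4.5 cm and d_o2 = -2.281 cm gives d_i2 = 1.514 cm.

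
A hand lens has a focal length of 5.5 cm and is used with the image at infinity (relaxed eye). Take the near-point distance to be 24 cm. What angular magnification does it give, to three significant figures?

4.36

M = D/f = 24/5.5 = 4.364.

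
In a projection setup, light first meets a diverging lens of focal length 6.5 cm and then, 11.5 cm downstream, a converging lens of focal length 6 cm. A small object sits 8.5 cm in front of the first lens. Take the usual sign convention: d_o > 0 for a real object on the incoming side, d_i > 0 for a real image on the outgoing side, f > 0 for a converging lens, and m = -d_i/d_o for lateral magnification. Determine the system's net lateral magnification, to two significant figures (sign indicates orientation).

-0.28

First lens: d_i1 = 1/(1/(-6.5) - 1/8.5) = -3.683 cm.
m_1 = -(-3.683)/8.5 = 0.4333.
With d_i1 < 0 the first image is virtual and lies on the object side; the object distance for lens 2 is d_o2 = 11.5 - (-3.683) = 15.183 cm.
Second lens: d_i2 = 1/(1/6 - 1/(15.183)) = 9.920 cm.
m_2 = -(9.920)/(15.183) = -0.6534.
Total m = m_1 x m_2 = (0.4333)(-0.6534) = -0.2831.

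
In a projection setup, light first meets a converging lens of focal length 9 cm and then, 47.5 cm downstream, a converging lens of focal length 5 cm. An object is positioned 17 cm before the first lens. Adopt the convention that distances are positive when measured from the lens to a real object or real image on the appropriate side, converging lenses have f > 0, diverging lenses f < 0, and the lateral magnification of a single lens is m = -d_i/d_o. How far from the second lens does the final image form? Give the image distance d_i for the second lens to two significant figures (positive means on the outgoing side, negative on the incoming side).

6.1 cm

First lens: d_i1 = 1/(1/9 - 1/17) = 19.125 cm.
The intermediate image is 19.125 cm to the right of lens 1, so d_o2 = L - d_i1 = 47.5 - 19.125 = 28.375 cm.
Second lens: d_i2 = 1/(1/5 - 1/(28.375)) = 6.070 cm.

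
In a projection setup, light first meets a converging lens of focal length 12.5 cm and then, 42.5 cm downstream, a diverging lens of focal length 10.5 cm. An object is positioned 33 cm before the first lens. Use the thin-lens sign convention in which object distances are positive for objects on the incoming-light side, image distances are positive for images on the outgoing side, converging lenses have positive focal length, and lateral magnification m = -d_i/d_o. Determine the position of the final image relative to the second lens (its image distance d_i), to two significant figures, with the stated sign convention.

-7.1 cm

Lens 1: 1/d_i1 = 1/f_1 - 1/d_o1 = 1/12.5 - 1/33 = 0.04970 cm^-1, so d_i1 = 20.122 cm.
The intermediate image is 20.122 cm to the right of lens 1, so d_o2 = L - d_i1 = 42.5 - 20.122 = 22.378 cm.
Lens 2: 1/d_i2 = 1/f_2 - 1/d_o2 = 1/(-10.5) - 1/(22.378) = -0.13992 cm^-1, so d_i2 = -7.147 cm.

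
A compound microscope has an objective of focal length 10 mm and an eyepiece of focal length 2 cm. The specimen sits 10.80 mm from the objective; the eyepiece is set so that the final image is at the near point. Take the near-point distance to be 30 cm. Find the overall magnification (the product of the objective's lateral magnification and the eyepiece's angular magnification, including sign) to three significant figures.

Convert to cm: f_obj = 10 mm = 1 cm; d_o = 10.80 mm = 1.08 cm.
Objective: 1/d_i = 1/f_obj - 1/d_o = 1/1 - 1/1.08 = 0.07407 cm^-1, so d_i = 13.500 cm.
m_obj = -d_i/d_o = -13.500/1.08 = -12.500.
Eyepiece angular magnification (image at near point): M_eye = 1 + D/f_e = 1 + 30/2 = 16.000.
Overall M = m_obj x M_eye = (-12.500)(16.000) = -200.00.

-200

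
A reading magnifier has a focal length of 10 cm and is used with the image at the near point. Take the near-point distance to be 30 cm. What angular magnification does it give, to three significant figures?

M = 1 + D/f = 1 + 30/10 = 4.000.

4.00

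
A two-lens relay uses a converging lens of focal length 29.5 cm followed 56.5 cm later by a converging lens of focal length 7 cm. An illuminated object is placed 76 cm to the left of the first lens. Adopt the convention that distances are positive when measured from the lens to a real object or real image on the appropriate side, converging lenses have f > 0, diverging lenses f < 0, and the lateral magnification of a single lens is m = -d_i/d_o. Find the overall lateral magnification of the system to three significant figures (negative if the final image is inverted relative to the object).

3.46

Lens 1: 1/d_i1 = 1/f_1 - 1/d_o1 = 1/29.5 - 1/76 = 0.02074 cm^-1, so d_i1 = 48.215 cm.
m_1 = -(48.215)/76 = -0.6344.
That image sits 8.285 cm in front of the second lens, so d_o2 = 8.285 cm.
Lens 2: 1/d_i2 = 1/f_2 - 1/d_o2 = 1/7 - 1/(8.285) = 0.02216 cm^-1, so d_i2 = 45.134 cm.
m_2 = -(45.134)/(8.285) = -5.4477.
The system's lateral magnification is m_1 m_2 = (-0.6344)(-5.4477) = 3.4561.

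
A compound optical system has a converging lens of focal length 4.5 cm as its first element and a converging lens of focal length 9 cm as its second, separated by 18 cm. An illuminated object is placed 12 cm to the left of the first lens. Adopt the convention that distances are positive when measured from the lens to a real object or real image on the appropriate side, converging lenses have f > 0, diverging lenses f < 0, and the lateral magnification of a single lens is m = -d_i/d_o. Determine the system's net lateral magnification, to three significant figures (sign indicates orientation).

Applying the thin-lens equation to the first lens, 1/4.5 = 1/12 + 1/d_i1, which gives d_i1 = 7.200 cm.
Its lateral magnification is m_1 = -d_i1/d_o1 = -(7.200)/12 = -0.6000.
The intermediate image is 7.200 cm to the right of lens 1, so d_o2 = L - d_i1 = 18 - 7.200 = 10.800 cm.
Applying the thin-lens equation again with f_2 = 9 cm and d_o2 = 10.800 cm gives d_i2 = 54.000 cm.
m_2 = -(54.000)/(10.800) = -5.0000.
Overall magnification: m = m_1 m_2 = 3.0000.

3.00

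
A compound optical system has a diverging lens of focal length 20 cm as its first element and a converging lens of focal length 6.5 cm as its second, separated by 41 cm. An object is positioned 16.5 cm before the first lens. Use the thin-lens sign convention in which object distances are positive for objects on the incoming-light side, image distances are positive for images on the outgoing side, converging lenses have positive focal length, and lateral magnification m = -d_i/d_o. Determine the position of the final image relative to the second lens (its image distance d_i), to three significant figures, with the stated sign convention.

First lens: d_i1 = 1/(1/(-20) - 1/16.5) = -9.041 cm.
With d_i1 < 0 the first image is virtual and lies on the object side; the object distance for lens 2 is d_o2 = 41 - (-9.041) = 50.041 cm.
Second lens: d_i2 = 1/(1/6.5 - 1/(50.041)) = 7.470 cm.

7.47 cm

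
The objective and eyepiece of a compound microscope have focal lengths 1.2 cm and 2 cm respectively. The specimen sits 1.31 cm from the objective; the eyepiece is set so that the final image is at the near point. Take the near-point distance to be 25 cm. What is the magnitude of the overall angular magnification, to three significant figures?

Objective: 1/d_i = 1/f_obj - 1/d_o = 1/1.2 - 1/1.31 = 0.06997 cm^-1, so d_i = 14.291 cm.
m_obj = -d_i/d_o = -14.291/1.31 = -10.909.
Eyepiece angular magnification (image at near point): M_eye = 1 + D/f_e = 1 + 25/2 = 13.500.
Overall M = m_obj x M_eye = (-10.909)(13.500) = -147.27.
|M| = 147.27.

147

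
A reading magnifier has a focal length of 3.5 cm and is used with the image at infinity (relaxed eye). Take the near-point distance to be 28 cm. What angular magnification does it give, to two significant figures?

M = D/f = 28/3.5 = 8.000.

8.0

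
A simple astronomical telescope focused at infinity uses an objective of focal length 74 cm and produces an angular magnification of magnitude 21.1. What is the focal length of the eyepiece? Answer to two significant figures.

|M| = f_obj/f_eye, so f_eye = f_obj/|M| = 74/21.1 = 3.507 cm.

3.5 cm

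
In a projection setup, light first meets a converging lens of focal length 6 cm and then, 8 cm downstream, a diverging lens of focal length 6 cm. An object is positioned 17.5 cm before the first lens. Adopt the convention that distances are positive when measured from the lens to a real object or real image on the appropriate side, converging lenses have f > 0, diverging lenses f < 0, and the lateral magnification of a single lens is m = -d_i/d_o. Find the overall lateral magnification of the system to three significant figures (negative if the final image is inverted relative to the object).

-0.643

First lens: d_i1 = 1/(1/6 - 1/17.5) = 9.130 cm.
m_1 = -(9.130)/17.5 = -0.5217.
This image would form 9.130 cm past lens 1, i.e. 1.130 cm beyond lens 2, so it is a virtual object for lens 2: d_o2 = 8 - 9.130 = -1.130 cm.
Second lens: d_i2 = 1/(1/(-6) - 1/(-1.130)) = 1.393 cm.
m_2 = -(1.393)/(-1.130) = 1.2321.
Total m = m_1 x m_2 = (-0.5217)(1.2321) = -0.6429.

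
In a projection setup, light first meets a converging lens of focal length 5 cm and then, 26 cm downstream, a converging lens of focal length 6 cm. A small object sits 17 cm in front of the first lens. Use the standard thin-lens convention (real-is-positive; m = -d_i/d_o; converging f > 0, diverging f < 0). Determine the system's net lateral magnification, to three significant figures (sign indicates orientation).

Lens 1: 1/d_i1 = 1/f_1 - 1/d_o1 = 1/5 - 1/17 = 0.14118 cm^-1, so d_i1 = 7.083 cm.
m_1 = -(7.083)/17 = -0.4167.
Object distance for lens 2: d_o2 = 26 - 7.083 = 18.917 cm.
Lens 2: 1/d_i2 = 1/f_2 - 1/d_o2 = 1/6 - 1/(18.917) = 0.11380 cm^-1, so d_i2 = 8.787 cm.
m_2 = -(8.787)/(18.917) = -0.4645.
Total m = m_1 x m_2 = (-0.4167)(-0.4645) = 0.1935.

0.194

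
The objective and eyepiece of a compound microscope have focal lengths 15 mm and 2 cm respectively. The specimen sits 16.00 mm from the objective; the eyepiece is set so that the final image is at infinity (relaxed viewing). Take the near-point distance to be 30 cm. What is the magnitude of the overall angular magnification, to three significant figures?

225

Convert to cm: f_obj = 15 mm = 1.5 cm; d_o = 16.00 mm = 1.60 cm.
Objective: 1/d_i = 1/f_obj - 1/d_o = 1/1.5 - 1/1.60 = 0.04167 cm^-1, so d_i = 24.000 cm.
m_obj = -d_i/d_o = -24.000/1.60 = -15.000.
Eyepiece angular magnification (image at infinity): M_eye = D/f_e = 30/2 = 15.000.
Overall M = m_obj x M_eye = (-15.000)(15.000) = -225.00.
|M| = 225.00.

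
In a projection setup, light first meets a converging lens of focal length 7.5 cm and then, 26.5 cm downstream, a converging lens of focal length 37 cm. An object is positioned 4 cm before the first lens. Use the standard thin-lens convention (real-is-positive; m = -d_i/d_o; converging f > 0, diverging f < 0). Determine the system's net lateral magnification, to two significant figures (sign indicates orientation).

41

Applying the thin-lens equation to the first lens, 1/7.5 = 1/4 + 1/d_i1, which gives d_i1 = -8.571 cm.
Its lateral magnification is m_1 = -d_i1/d_o1 = -(-8.571)/4 = 2.1429.
The intermediate image is virtual, 8.571 cm to the left of lens 1, so d_o2 = L - d_i1 = 26.5 - (-8.571) = 35.071 cm.
Applying the thin-lens equation again with f_2 = 37 cm and d_o2 = 35.071 cm gives d_i2 = -672.852 cm.
m_2 = -(-672.852)/(35.071) = 19.1852.
Overall magnification: m = m_1 m_2 = 41.1111.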